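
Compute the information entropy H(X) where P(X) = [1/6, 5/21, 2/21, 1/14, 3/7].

H(X) = -Σ p(x) log₂ p(x)
  -1/6 × log₂(1/6) = 0.4308
  -5/21 × log₂(5/21) = 0.4929
  -2/21 × log₂(2/21) = 0.3231
  -1/14 × log₂(1/14) = 0.2720
  -3/7 × log₂(3/7) = 0.5239
H(X) = 2.0427 bits


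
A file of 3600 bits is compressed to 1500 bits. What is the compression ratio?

Compression ratio = Original / Compressed
= 3600 / 1500 = 2.40:1


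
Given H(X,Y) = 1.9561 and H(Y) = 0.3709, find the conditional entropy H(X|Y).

Chain rule: H(X,Y) = H(X|Y) + H(Y)
H(X|Y) = H(X,Y) - H(Y) = 1.9561 - 0.3709 = 1.5852 bits


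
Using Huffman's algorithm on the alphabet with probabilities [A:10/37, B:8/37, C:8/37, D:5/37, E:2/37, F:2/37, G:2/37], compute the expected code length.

Huffman tree construction:
Combine smallest probabilities repeatedly
Resulting codes:
  A: 10 (length 2)
  B: 00 (length 2)
  C: 01 (length 2)
  D: 110 (length 3)
  E: 11110 (length 5)
  F: 11111 (length 5)
  G: 1110 (length 4)
Average length = Σ p(s) × length(s) = 2.5676 bits


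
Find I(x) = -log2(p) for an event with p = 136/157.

Information content I(x) = -log₂(p(x))
I = -log₂(136/157) = -log₂(0.8662)
I = 0.2072 bits


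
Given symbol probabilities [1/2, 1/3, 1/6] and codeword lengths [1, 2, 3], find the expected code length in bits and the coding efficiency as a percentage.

Average length L = Σ p_i × l_i = 1.6667 bits
Entropy H = 1.4591 bits
Efficiency η = H/L × 100% = 87.55%


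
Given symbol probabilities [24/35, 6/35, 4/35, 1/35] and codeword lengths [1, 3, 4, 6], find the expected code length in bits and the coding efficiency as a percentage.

Average length L = Σ p_i × l_i = 1.8286 bits
Entropy H = 1.3136 bits
Efficiency η = H/L × 100% = 71.84%


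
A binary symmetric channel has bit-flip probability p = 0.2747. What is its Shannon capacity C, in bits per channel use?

For BSC with error probability p:
C = 1 - H(p) where H(p) is binary entropy
H(0.2747) = -0.2747 × log₂(0.2747) - 0.7253 × log₂(0.7253)
H(p) = 0.8481
C = 1 - 0.8481 = 0.1519 bits/use


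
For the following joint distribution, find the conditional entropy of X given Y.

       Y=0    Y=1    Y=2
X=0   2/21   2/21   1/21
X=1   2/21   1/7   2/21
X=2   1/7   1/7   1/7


H(X|Y) = Σ_y p(y) H(X|Y=y)
  p(Y=0) = 1/3, H(X|Y=0) = 1.5567
  p(Y=1) = 8/21, H(X|Y=1) = 1.5613
  p(Y=2) = 2/7, H(X|Y=2) = 1.4591
H(X|Y) = 0.3333×1.5567 + 0.3810×1.5613 + 0.2857×1.4591 = 1.5306 bits


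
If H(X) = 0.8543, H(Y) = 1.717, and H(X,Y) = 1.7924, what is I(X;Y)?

I(X;Y) = H(X) + H(Y) - H(X,Y)
I(X;Y) = 0.8543 + 1.717 - 1.7924 = 0.7789 bits


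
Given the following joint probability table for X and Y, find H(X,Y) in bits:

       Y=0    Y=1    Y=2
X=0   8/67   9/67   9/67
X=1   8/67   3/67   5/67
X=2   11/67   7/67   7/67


H(X,Y) = -Σ p(x,y) log₂ p(x,y)
  p(0,0)=8/67: -0.1194 × log₂(0.1194) = 0.3661
  p(0,1)=9/67: -0.1343 × log₂(0.1343) = 0.3890
  p(0,2)=9/67: -0.1343 × log₂(0.1343) = 0.3890
  p(1,0)=8/67: -0.1194 × log₂(0.1194) = 0.3661
  p(1,1)=3/67: -0.0448 × log₂(0.0448) = 0.2006
  p(1,2)=5/67: -0.0746 × log₂(0.0746) = 0.2794
  p(2,0)=11/67: -0.1642 × log₂(0.1642) = 0.4280
  p(2,1)=7/67: -0.1045 × log₂(0.1045) = 0.3405
  p(2,2)=7/67: -0.1045 × log₂(0.1045) = 0.3405
H(X,Y) = 3.0992 bits


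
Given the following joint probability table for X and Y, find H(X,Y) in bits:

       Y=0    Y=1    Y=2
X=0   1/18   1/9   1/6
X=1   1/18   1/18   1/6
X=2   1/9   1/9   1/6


H(X,Y) = -Σ p(x,y) log₂ p(x,y)
  p(0,0)=1/18: -0.0556 × log₂(0.0556) = 0.2317
  p(0,1)=1/9: -0.1111 × log₂(0.1111) = 0.3522
  p(0,2)=1/6: -0.1667 × log₂(0.1667) = 0.4308
  p(1,0)=1/18: -0.0556 × log₂(0.0556) = 0.2317
  p(1,1)=1/18: -0.0556 × log₂(0.0556) = 0.2317
  p(1,2)=1/6: -0.1667 × log₂(0.1667) = 0.4308
  p(2,0)=1/9: -0.1111 × log₂(0.1111) = 0.3522
  p(2,1)=1/9: -0.1111 × log₂(0.1111) = 0.3522
  p(2,2)=1/6: -0.1667 × log₂(0.1667) = 0.4308
H(X,Y) = 3.0441 bits


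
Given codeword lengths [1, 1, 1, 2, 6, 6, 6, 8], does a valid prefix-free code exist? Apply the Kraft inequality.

Kraft inequality: Σ 2^(-l_i) ≤ 1 for prefix-free code
Calculating: 2^(-1) + 2^(-1) + 2^(-1) + 2^(-2) + 2^(-6) + 2^(-6) + 2^(-6) + 2^(-8)
= 0.5 + 0.5 + 0.5 + 0.25 + 0.015625 + 0.015625 + 0.015625 + 0.00390625
= 1.8008
Since 1.8008 > 1, prefix-free code does not exist


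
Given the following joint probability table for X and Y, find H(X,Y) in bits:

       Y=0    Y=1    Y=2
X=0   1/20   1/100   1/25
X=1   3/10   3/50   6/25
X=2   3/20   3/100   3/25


H(X,Y) = -Σ p(x,y) log₂ p(x,y)
  p(0,0)=1/20: -0.0500 × log₂(0.0500) = 0.2161
  p(0,1)=1/100: -0.0100 × log₂(0.0100) = 0.0664
  p(0,2)=1/25: -0.0400 × log₂(0.0400) = 0.1858
  p(1,0)=3/10: -0.3000 × log₂(0.3000) = 0.5211
  p(1,1)=3/50: -0.0600 × log₂(0.0600) = 0.2435
  p(1,2)=6/25: -0.2400 × log₂(0.2400) = 0.4941
  p(2,0)=3/20: -0.1500 × log₂(0.1500) = 0.4105
  p(2,1)=3/100: -0.0300 × log₂(0.0300) = 0.1518
  p(2,2)=3/25: -0.1200 × log₂(0.1200) = 0.3671
H(X,Y) = 2.6564 bits


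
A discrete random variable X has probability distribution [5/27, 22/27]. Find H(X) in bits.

H(X) = -Σ p(x) log₂ p(x)
  -5/27 × log₂(5/27) = 0.4505
  -22/27 × log₂(22/27) = 0.2407
H(X) = 0.6913 bits


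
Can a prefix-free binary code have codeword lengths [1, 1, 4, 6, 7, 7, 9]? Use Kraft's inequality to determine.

Kraft inequality: Σ 2^(-l_i) ≤ 1 for prefix-free code
Calculating: 2^(-1) + 2^(-1) + 2^(-4) + 2^(-6) + 2^(-7) + 2^(-7) + 2^(-9)
= 0.5 + 0.5 + 0.0625 + 0.015625 + 0.0078125 + 0.0078125 + 0.001953125
= 1.0957
Since 1.0957 > 1, prefix-free code does not exist


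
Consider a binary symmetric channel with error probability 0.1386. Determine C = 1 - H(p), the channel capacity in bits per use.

For BSC with error probability p:
C = 1 - H(p) where H(p) is binary entropy
H(0.1386) = -0.1386 × log₂(0.1386) - 0.8614 × log₂(0.8614)
H(p) = 0.5806
C = 1 - 0.5806 = 0.4194 bits/use


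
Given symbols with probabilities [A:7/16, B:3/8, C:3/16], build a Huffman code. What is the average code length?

Huffman tree construction:
Combine smallest probabilities repeatedly
Resulting codes:
  A: 0 (length 1)
  B: 11 (length 2)
  C: 10 (length 2)
Average length = Σ p(s) × length(s) = 1.5625 bits


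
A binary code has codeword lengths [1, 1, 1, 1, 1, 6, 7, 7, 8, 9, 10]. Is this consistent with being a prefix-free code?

Kraft inequality: Σ 2^(-l_i) ≤ 1 for prefix-free code
Calculating: 2^(-1) + 2^(-1) + 2^(-1) + 2^(-1) + 2^(-1) + 2^(-6) + 2^(-7) + 2^(-7) + 2^(-8) + 2^(-9) + 2^(-10)
= 0.5 + 0.5 + 0.5 + 0.5 + 0.5 + 0.015625 + 0.0078125 + 0.0078125 + 0.00390625 + 0.001953125 + 0.0009765625
= 2.5381
Since 2.5381 > 1, prefix-free code does not exist


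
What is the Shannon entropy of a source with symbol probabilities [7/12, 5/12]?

H(X) = -Σ p(x) log₂ p(x)
  -7/12 × log₂(7/12) = 0.4536
  -5/12 × log₂(5/12) = 0.5263
H(X) = 0.9799 bits


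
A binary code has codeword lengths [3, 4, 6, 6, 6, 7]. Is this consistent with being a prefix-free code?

Kraft inequality: Σ 2^(-l_i) ≤ 1 for prefix-free code
Calculating: 2^(-3) + 2^(-4) + 2^(-6) + 2^(-6) + 2^(-6) + 2^(-7)
= 0.125 + 0.0625 + 0.015625 + 0.015625 + 0.015625 + 0.0078125
= 0.2422
Since 0.2422 ≤ 1, prefix-free code exists


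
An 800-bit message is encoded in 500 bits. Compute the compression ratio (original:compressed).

Compression ratio = Original / Compressed
= 800 / 500 = 1.60:1


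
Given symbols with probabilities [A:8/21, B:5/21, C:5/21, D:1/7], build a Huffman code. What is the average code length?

Huffman tree construction:
Combine smallest probabilities repeatedly
Resulting codes:
  A: 11 (length 2)
  B: 01 (length 2)
  C: 10 (length 2)
  D: 00 (length 2)
Average length = Σ p(s) × length(s) = 2.0000 bits


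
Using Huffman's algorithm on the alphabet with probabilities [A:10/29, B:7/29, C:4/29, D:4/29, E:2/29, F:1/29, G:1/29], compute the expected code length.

Huffman tree construction:
Combine smallest probabilities repeatedly
Resulting codes:
  A: 11 (length 2)
  B: 01 (length 2)
  C: 100 (length 3)
  D: 101 (length 3)
  E: 000 (length 3)
  F: 0010 (length 4)
  G: 0011 (length 4)
Average length = Σ p(s) × length(s) = 2.4828 bits


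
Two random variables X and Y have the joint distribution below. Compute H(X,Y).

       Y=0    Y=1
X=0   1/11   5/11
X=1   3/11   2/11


H(X,Y) = -Σ p(x,y) log₂ p(x,y)
  p(0,0)=1/11: -0.0909 × log₂(0.0909) = 0.3145
  p(0,1)=5/11: -0.4545 × log₂(0.4545) = 0.5170
  p(1,0)=3/11: -0.2727 × log₂(0.2727) = 0.5112
  p(1,1)=2/11: -0.1818 × log₂(0.1818) = 0.4472
H(X,Y) = 1.7899 bits


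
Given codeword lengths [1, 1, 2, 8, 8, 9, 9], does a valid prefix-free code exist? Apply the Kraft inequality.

Kraft inequality: Σ 2^(-l_i) ≤ 1 for prefix-free code
Calculating: 2^(-1) + 2^(-1) + 2^(-2) + 2^(-8) + 2^(-8) + 2^(-9) + 2^(-9)
= 0.5 + 0.5 + 0.25 + 0.00390625 + 0.00390625 + 0.001953125 + 0.001953125
= 1.2617
Since 1.2617 > 1, prefix-free code does not exist


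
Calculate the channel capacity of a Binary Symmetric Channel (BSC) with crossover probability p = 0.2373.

For BSC with error probability p:
C = 1 - H(p) where H(p) is binary entropy
H(0.2373) = -0.2373 × log₂(0.2373) - 0.7627 × log₂(0.7627)
H(p) = 0.7905
C = 1 - 0.7905 = 0.2095 bits/use


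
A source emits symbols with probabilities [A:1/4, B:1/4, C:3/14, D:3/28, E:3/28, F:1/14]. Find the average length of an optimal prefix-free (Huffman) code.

Huffman tree construction:
Combine smallest probabilities repeatedly
Resulting codes:
  A: 01 (length 2)
  B: 10 (length 2)
  C: 00 (length 2)
  D: 1111 (length 4)
  E: 110 (length 3)
  F: 1110 (length 4)
Average length = Σ p(s) × length(s) = 2.4643 bits


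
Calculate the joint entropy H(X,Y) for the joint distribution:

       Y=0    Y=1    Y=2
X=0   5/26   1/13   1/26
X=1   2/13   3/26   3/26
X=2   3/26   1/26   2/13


H(X,Y) = -Σ p(x,y) log₂ p(x,y)
  p(0,0)=5/26: -0.1923 × log₂(0.1923) = 0.4574
  p(0,1)=1/13: -0.0769 × log₂(0.0769) = 0.2846
  p(0,2)=1/26: -0.0385 × log₂(0.0385) = 0.1808
  p(1,0)=2/13: -0.1538 × log₂(0.1538) = 0.4155
  p(1,1)=3/26: -0.1154 × log₂(0.1154) = 0.3595
  p(1,2)=3/26: -0.1154 × log₂(0.1154) = 0.3595
  p(2,0)=3/26: -0.1154 × log₂(0.1154) = 0.3595
  p(2,1)=1/26: -0.0385 × log₂(0.0385) = 0.1808
  p(2,2)=2/13: -0.1538 × log₂(0.1538) = 0.4155
H(X,Y) = 3.0130 bits


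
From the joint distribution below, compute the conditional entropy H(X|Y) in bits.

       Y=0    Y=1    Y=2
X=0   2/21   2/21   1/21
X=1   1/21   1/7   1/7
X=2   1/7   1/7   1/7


H(X|Y) = Σ_y p(y) H(X|Y=y)
  p(Y=0) = 2/7, H(X|Y=0) = 1.4591
  p(Y=1) = 8/21, H(X|Y=1) = 1.5613
  p(Y=2) = 1/3, H(X|Y=2) = 1.4488
H(X|Y) = 0.2857×1.4591 + 0.3810×1.5613 + 0.3333×1.4488 = 1.4946 bits


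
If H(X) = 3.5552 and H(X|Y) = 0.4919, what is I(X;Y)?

I(X;Y) = H(X) - H(X|Y)
I(X;Y) = 3.5552 - 0.4919 = 3.0633 bits


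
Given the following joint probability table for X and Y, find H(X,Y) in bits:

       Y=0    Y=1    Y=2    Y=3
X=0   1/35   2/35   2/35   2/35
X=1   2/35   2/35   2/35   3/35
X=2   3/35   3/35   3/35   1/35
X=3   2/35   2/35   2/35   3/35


H(X,Y) = -Σ p(x,y) log₂ p(x,y)
  p(0,0)=1/35: -0.0286 × log₂(0.0286) = 0.1466
  p(0,1)=2/35: -0.0571 × log₂(0.0571) = 0.2360
  p(0,2)=2/35: -0.0571 × log₂(0.0571) = 0.2360
  p(0,3)=2/35: -0.0571 × log₂(0.0571) = 0.2360
  p(1,0)=2/35: -0.0571 × log₂(0.0571) = 0.2360
  p(1,1)=2/35: -0.0571 × log₂(0.0571) = 0.2360
  p(1,2)=2/35: -0.0571 × log₂(0.0571) = 0.2360
  p(1,3)=3/35: -0.0857 × log₂(0.0857) = 0.3038
  p(2,0)=3/35: -0.0857 × log₂(0.0857) = 0.3038
  p(2,1)=3/35: -0.0857 × log₂(0.0857) = 0.3038
  p(2,2)=3/35: -0.0857 × log₂(0.0857) = 0.3038
  p(2,3)=1/35: -0.0286 × log₂(0.0286) = 0.1466
  p(3,0)=2/35: -0.0571 × log₂(0.0571) = 0.2360
  p(3,1)=2/35: -0.0571 × log₂(0.0571) = 0.2360
  p(3,2)=2/35: -0.0571 × log₂(0.0571) = 0.2360
  p(3,3)=3/35: -0.0857 × log₂(0.0857) = 0.3038
H(X,Y) = 3.9357 bits


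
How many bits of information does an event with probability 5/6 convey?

Information content I(x) = -log₂(p(x))
I = -log₂(5/6) = -log₂(0.8333)
I = 0.2630 bits


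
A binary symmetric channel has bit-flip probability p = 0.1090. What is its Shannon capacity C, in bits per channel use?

For BSC with error probability p:
C = 1 - H(p) where H(p) is binary entropy
H(0.1090) = -0.1090 × log₂(0.1090) - 0.8910 × log₂(0.8910)
H(p) = 0.4969
C = 1 - 0.4969 = 0.5031 bits/use


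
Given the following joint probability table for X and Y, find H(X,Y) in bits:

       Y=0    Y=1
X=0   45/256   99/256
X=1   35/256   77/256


H(X,Y) = -Σ p(x,y) log₂ p(x,y)
  p(0,0)=45/256: -0.1758 × log₂(0.1758) = 0.4409
  p(0,1)=99/256: -0.3867 × log₂(0.3867) = 0.5301
  p(1,0)=35/256: -0.1367 × log₂(0.1367) = 0.3925
  p(1,1)=77/256: -0.3008 × log₂(0.3008) = 0.5213
H(X,Y) = 1.8847 bits


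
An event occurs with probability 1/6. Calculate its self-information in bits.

Information content I(x) = -log₂(p(x))
I = -log₂(1/6) = -log₂(0.1667)
I = 2.5850 bits


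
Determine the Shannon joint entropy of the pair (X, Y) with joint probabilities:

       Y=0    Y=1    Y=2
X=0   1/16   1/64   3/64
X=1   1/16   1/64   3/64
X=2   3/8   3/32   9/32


H(X,Y) = -Σ p(x,y) log₂ p(x,y)
  p(0,0)=1/16: -0.0625 × log₂(0.0625) = 0.2500
  p(0,1)=1/64: -0.0156 × log₂(0.0156) = 0.0938
  p(0,2)=3/64: -0.0469 × log₂(0.0469) = 0.2070
  p(1,0)=1/16: -0.0625 × log₂(0.0625) = 0.2500
  p(1,1)=1/64: -0.0156 × log₂(0.0156) = 0.0938
  p(1,2)=3/64: -0.0469 × log₂(0.0469) = 0.2070
  p(2,0)=3/8: -0.3750 × log₂(0.3750) = 0.5306
  p(2,1)=3/32: -0.0938 × log₂(0.0938) = 0.3202
  p(2,2)=9/32: -0.2812 × log₂(0.2812) = 0.5147
H(X,Y) = 2.4669 bits


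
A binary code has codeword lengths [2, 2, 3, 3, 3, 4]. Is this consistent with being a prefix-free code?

Kraft inequality: Σ 2^(-l_i) ≤ 1 for prefix-free code
Calculating: 2^(-2) + 2^(-2) + 2^(-3) + 2^(-3) + 2^(-3) + 2^(-4)
= 0.25 + 0.25 + 0.125 + 0.125 + 0.125 + 0.0625
= 0.9375
Since 0.9375 ≤ 1, prefix-free code exists


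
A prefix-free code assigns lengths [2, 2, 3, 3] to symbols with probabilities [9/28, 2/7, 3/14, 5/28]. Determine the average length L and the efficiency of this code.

Average length L = Σ p_i × l_i = 2.3929 bits
Entropy H = 1.9628 bits
Efficiency η = H/L × 100% = 82.03%


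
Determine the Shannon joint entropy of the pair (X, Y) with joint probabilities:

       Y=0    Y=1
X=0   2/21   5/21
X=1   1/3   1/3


H(X,Y) = -Σ p(x,y) log₂ p(x,y)
  p(0,0)=2/21: -0.0952 × log₂(0.0952) = 0.3231
  p(0,1)=5/21: -0.2381 × log₂(0.2381) = 0.4929
  p(1,0)=1/3: -0.3333 × log₂(0.3333) = 0.5283
  p(1,1)=1/3: -0.3333 × log₂(0.3333) = 0.5283
H(X,Y) = 1.8727 bits


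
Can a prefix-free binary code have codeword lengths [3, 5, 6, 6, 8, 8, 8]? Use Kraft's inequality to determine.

Kraft inequality: Σ 2^(-l_i) ≤ 1 for prefix-free code
Calculating: 2^(-3) + 2^(-5) + 2^(-6) + 2^(-6) + 2^(-8) + 2^(-8) + 2^(-8)
= 0.125 + 0.03125 + 0.015625 + 0.015625 + 0.00390625 + 0.00390625 + 0.00390625
= 0.1992
Since 0.1992 ≤ 1, prefix-free code exists


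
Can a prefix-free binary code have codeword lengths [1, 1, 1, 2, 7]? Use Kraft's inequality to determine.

Kraft inequality: Σ 2^(-l_i) ≤ 1 for prefix-free code
Calculating: 2^(-1) + 2^(-1) + 2^(-1) + 2^(-2) + 2^(-7)
= 0.5 + 0.5 + 0.5 + 0.25 + 0.0078125
= 1.7578
Since 1.7578 > 1, prefix-free code does not exist


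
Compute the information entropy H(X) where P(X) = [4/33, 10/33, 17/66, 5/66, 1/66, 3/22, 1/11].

H(X) = -Σ p(x) log₂ p(x)
  -4/33 × log₂(4/33) = 0.3690
  -10/33 × log₂(10/33) = 0.5220
  -17/66 × log₂(17/66) = 0.5041
  -5/66 × log₂(5/66) = 0.2820
  -1/66 × log₂(1/66) = 0.0916
  -3/22 × log₂(3/22) = 0.3920
  -1/11 × log₂(1/11) = 0.3145
H(X) = 2.4751 bits


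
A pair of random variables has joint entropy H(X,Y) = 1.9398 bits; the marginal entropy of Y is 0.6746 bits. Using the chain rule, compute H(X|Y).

Chain rule: H(X,Y) = H(X|Y) + H(Y)
H(X|Y) = H(X,Y) - H(Y) = 1.9398 - 0.6746 = 1.2652 bits


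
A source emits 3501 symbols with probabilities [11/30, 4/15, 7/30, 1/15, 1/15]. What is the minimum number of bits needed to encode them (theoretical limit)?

Entropy H = 2.0500 bits/symbol
Minimum bits = H × n = 2.0500 × 3501
= 7177.22 bits


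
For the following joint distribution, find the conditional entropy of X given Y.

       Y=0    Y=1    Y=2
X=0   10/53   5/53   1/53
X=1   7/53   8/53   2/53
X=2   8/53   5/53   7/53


H(X|Y) = Σ_y p(y) H(X|Y=y)
  p(Y=0) = 25/53, H(X|Y=0) = 1.5690
  p(Y=1) = 18/53, H(X|Y=1) = 1.5466
  p(Y=2) = 10/53, H(X|Y=2) = 1.1568
H(X|Y) = 0.4717×1.5690 + 0.3396×1.5466 + 0.1887×1.1568 = 1.4836 bits


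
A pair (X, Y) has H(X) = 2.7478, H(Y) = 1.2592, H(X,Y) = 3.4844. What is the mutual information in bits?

I(X;Y) = H(X) + H(Y) - H(X,Y)
I(X;Y) = 2.7478 + 1.2592 - 3.4844 = 0.5226 bits


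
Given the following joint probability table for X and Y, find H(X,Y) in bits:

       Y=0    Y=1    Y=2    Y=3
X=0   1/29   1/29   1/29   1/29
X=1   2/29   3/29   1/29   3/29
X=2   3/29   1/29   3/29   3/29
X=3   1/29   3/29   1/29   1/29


H(X,Y) = -Σ p(x,y) log₂ p(x,y)
  p(0,0)=1/29: -0.0345 × log₂(0.0345) = 0.1675
  p(0,1)=1/29: -0.0345 × log₂(0.0345) = 0.1675
  p(0,2)=1/29: -0.0345 × log₂(0.0345) = 0.1675
  p(0,3)=1/29: -0.0345 × log₂(0.0345) = 0.1675
  p(1,0)=2/29: -0.0690 × log₂(0.0690) = 0.2661
  p(1,1)=3/29: -0.1034 × log₂(0.1034) = 0.3386
  p(1,2)=1/29: -0.0345 × log₂(0.0345) = 0.1675
  p(1,3)=3/29: -0.1034 × log₂(0.1034) = 0.3386
  p(2,0)=3/29: -0.1034 × log₂(0.1034) = 0.3386
  p(2,1)=1/29: -0.0345 × log₂(0.0345) = 0.1675
  p(2,2)=3/29: -0.1034 × log₂(0.1034) = 0.3386
  p(2,3)=3/29: -0.1034 × log₂(0.1034) = 0.3386
  p(3,0)=1/29: -0.0345 × log₂(0.0345) = 0.1675
  p(3,1)=3/29: -0.1034 × log₂(0.1034) = 0.3386
  p(3,2)=1/29: -0.0345 × log₂(0.0345) = 0.1675
  p(3,3)=1/29: -0.0345 × log₂(0.0345) = 0.1675
H(X,Y) = 3.8052 bits


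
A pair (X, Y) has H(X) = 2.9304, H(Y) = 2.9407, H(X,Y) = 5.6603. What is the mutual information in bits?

I(X;Y) = H(X) + H(Y) - H(X,Y)
I(X;Y) = 2.9304 + 2.9407 - 5.6603 = 0.2108 bits


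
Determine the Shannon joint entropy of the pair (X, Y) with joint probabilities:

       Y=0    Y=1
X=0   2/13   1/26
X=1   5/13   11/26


H(X,Y) = -Σ p(x,y) log₂ p(x,y)
  p(0,0)=2/13: -0.1538 × log₂(0.1538) = 0.4155
  p(0,1)=1/26: -0.0385 × log₂(0.0385) = 0.1808
  p(1,0)=5/13: -0.3846 × log₂(0.3846) = 0.5302
  p(1,1)=11/26: -0.4231 × log₂(0.4231) = 0.5250
H(X,Y) = 1.6515 bits


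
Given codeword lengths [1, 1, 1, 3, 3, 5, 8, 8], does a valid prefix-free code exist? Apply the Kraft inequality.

Kraft inequality: Σ 2^(-l_i) ≤ 1 for prefix-free code
Calculating: 2^(-1) + 2^(-1) + 2^(-1) + 2^(-3) + 2^(-3) + 2^(-5) + 2^(-8) + 2^(-8)
= 0.5 + 0.5 + 0.5 + 0.125 + 0.125 + 0.03125 + 0.00390625 + 0.00390625
= 1.7891
Since 1.7891 > 1, prefix-free code does not exist


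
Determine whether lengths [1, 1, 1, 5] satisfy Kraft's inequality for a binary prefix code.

Kraft inequality: Σ 2^(-l_i) ≤ 1 for prefix-free code
Calculating: 2^(-1) + 2^(-1) + 2^(-1) + 2^(-5)
= 0.5 + 0.5 + 0.5 + 0.03125
= 1.5312
Since 1.5312 > 1, prefix-free code does not exist


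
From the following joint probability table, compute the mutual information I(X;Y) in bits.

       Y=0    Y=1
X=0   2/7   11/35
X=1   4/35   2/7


H(X) = 0.9710, H(Y) = 0.9710, H(X,Y) = 1.9152
I(X;Y) = H(X) + H(Y) - H(X,Y) = 0.0267 bits


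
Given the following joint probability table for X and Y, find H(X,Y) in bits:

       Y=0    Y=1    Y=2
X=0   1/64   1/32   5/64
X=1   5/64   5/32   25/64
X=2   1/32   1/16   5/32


H(X,Y) = -Σ p(x,y) log₂ p(x,y)
  p(0,0)=1/64: -0.0156 × log₂(0.0156) = 0.0938
  p(0,1)=1/32: -0.0312 × log₂(0.0312) = 0.1562
  p(0,2)=5/64: -0.0781 × log₂(0.0781) = 0.2873
  p(1,0)=5/64: -0.0781 × log₂(0.0781) = 0.2873
  p(1,1)=5/32: -0.1562 × log₂(0.1562) = 0.4184
  p(1,2)=25/64: -0.3906 × log₂(0.3906) = 0.5297
  p(2,0)=1/32: -0.0312 × log₂(0.0312) = 0.1562
  p(2,1)=1/16: -0.0625 × log₂(0.0625) = 0.2500
  p(2,2)=5/32: -0.1562 × log₂(0.1562) = 0.4184
H(X,Y) = 2.5976 bits


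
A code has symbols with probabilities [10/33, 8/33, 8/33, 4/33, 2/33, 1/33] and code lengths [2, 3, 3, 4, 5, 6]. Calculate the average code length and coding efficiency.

Average length L = Σ p_i × l_i = 3.0303 bits
Entropy H = 2.2802 bits
Efficiency η = H/L × 100% = 75.25%


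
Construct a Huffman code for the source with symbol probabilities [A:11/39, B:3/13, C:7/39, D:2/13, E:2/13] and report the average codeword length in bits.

Huffman tree construction:
Combine smallest probabilities repeatedly
Resulting codes:
  A: 10 (length 2)
  B: 01 (length 2)
  C: 00 (length 2)
  D: 110 (length 3)
  E: 111 (length 3)
Average length = Σ p(s) × length(s) = 2.3077 bits


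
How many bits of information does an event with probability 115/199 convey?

Information content I(x) = -log₂(p(x))
I = -log₂(115/199) = -log₂(0.5779)
I = 0.7911 bits


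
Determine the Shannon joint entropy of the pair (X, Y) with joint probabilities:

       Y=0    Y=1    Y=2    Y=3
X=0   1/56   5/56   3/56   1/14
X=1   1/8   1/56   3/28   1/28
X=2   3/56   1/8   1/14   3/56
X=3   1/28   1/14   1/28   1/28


H(X,Y) = -Σ p(x,y) log₂ p(x,y)
  p(0,0)=1/56: -0.0179 × log₂(0.0179) = 0.1037
  p(0,1)=5/56: -0.0893 × log₂(0.0893) = 0.3112
  p(0,2)=3/56: -0.0536 × log₂(0.0536) = 0.2262
  p(0,3)=1/14: -0.0714 × log₂(0.0714) = 0.2720
  p(1,0)=1/8: -0.1250 × log₂(0.1250) = 0.3750
  p(1,1)=1/56: -0.0179 × log₂(0.0179) = 0.1037
  p(1,2)=3/28: -0.1071 × log₂(0.1071) = 0.3453
  p(1,3)=1/28: -0.0357 × log₂(0.0357) = 0.1717
  p(2,0)=3/56: -0.0536 × log₂(0.0536) = 0.2262
  p(2,1)=1/8: -0.1250 × log₂(0.1250) = 0.3750
  p(2,2)=1/14: -0.0714 × log₂(0.0714) = 0.2720
  p(2,3)=3/56: -0.0536 × log₂(0.0536) = 0.2262
  p(3,0)=1/28: -0.0357 × log₂(0.0357) = 0.1717
  p(3,1)=1/14: -0.0714 × log₂(0.0714) = 0.2720
  p(3,2)=1/28: -0.0357 × log₂(0.0357) = 0.1717
  p(3,3)=1/28: -0.0357 × log₂(0.0357) = 0.1717
H(X,Y) = 3.7951 bits


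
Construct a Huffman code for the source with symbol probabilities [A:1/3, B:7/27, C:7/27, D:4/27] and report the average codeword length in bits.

Huffman tree construction:
Combine smallest probabilities repeatedly
Resulting codes:
  A: 11 (length 2)
  B: 01 (length 2)
  C: 10 (length 2)
  D: 00 (length 2)
Average length = Σ p(s) × length(s) = 2.0000 bits


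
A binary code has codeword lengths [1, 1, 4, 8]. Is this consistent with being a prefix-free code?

Kraft inequality: Σ 2^(-l_i) ≤ 1 for prefix-free code
Calculating: 2^(-1) + 2^(-1) + 2^(-4) + 2^(-8)
= 0.5 + 0.5 + 0.0625 + 0.00390625
= 1.0664
Since 1.0664 > 1, prefix-free code does not exist


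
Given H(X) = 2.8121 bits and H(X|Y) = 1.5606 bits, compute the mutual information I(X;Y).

I(X;Y) = H(X) - H(X|Y)
I(X;Y) = 2.8121 - 1.5606 = 1.2515 bits


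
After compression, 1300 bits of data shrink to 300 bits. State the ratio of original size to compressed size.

Compression ratio = Original / Compressed
= 1300 / 300 = 4.33:1


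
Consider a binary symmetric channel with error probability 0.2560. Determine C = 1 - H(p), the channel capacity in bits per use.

For BSC with error probability p:
C = 1 - H(p) where H(p) is binary entropy
H(0.2560) = -0.2560 × log₂(0.2560) - 0.7440 × log₂(0.7440)
H(p) = 0.8207
C = 1 - 0.8207 = 0.1793 bits/use


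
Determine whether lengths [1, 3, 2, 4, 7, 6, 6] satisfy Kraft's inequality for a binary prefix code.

Kraft inequality: Σ 2^(-l_i) ≤ 1 for prefix-free code
Calculating: 2^(-1) + 2^(-3) + 2^(-2) + 2^(-4) + 2^(-7) + 2^(-6) + 2^(-6)
= 0.5 + 0.125 + 0.25 + 0.0625 + 0.0078125 + 0.015625 + 0.015625
= 0.9766
Since 0.9766 ≤ 1, prefix-free code exists


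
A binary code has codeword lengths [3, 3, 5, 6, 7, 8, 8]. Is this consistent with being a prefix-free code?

Kraft inequality: Σ 2^(-l_i) ≤ 1 for prefix-free code
Calculating: 2^(-3) + 2^(-3) + 2^(-5) + 2^(-6) + 2^(-7) + 2^(-8) + 2^(-8)
= 0.125 + 0.125 + 0.03125 + 0.015625 + 0.0078125 + 0.00390625 + 0.00390625
= 0.3125
Since 0.3125 ≤ 1, prefix-free code exists


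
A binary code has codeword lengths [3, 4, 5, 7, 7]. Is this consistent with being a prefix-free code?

Kraft inequality: Σ 2^(-l_i) ≤ 1 for prefix-free code
Calculating: 2^(-3) + 2^(-4) + 2^(-5) + 2^(-7) + 2^(-7)
= 0.125 + 0.0625 + 0.03125 + 0.0078125 + 0.0078125
= 0.2344
Since 0.2344 ≤ 1, prefix-free code exists


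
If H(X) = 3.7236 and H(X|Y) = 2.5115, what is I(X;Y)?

I(X;Y) = H(X) - H(X|Y)
I(X;Y) = 3.7236 - 2.5115 = 1.2121 bits


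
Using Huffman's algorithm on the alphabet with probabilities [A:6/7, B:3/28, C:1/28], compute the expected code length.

Huffman tree construction:
Combine smallest probabilities repeatedly
Resulting codes:
  A: 1 (length 1)
  B: 01 (length 2)
  C: 00 (length 2)
Average length = Σ p(s) × length(s) = 1.1429 bits


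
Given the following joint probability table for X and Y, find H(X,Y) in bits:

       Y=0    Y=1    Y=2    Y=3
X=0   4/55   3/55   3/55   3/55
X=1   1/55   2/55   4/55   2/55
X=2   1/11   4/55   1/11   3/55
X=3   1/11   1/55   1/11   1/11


H(X,Y) = -Σ p(x,y) log₂ p(x,y)
  p(0,0)=4/55: -0.0727 × log₂(0.0727) = 0.2750
  p(0,1)=3/55: -0.0545 × log₂(0.0545) = 0.2289
  p(0,2)=3/55: -0.0545 × log₂(0.0545) = 0.2289
  p(0,3)=3/55: -0.0545 × log₂(0.0545) = 0.2289
  p(1,0)=1/55: -0.0182 × log₂(0.0182) = 0.1051
  p(1,1)=2/55: -0.0364 × log₂(0.0364) = 0.1739
  p(1,2)=4/55: -0.0727 × log₂(0.0727) = 0.2750
  p(1,3)=2/55: -0.0364 × log₂(0.0364) = 0.1739
  p(2,0)=1/11: -0.0909 × log₂(0.0909) = 0.3145
  p(2,1)=4/55: -0.0727 × log₂(0.0727) = 0.2750
  p(2,2)=1/11: -0.0909 × log₂(0.0909) = 0.3145
  p(2,3)=3/55: -0.0545 × log₂(0.0545) = 0.2289
  p(3,0)=1/11: -0.0909 × log₂(0.0909) = 0.3145
  p(3,1)=1/55: -0.0182 × log₂(0.0182) = 0.1051
  p(3,2)=1/11: -0.0909 × log₂(0.0909) = 0.3145
  p(3,3)=1/11: -0.0909 × log₂(0.0909) = 0.3145
H(X,Y) = 3.8710 bits


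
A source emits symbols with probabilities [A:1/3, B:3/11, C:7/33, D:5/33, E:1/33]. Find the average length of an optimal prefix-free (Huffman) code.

Huffman tree construction:
Combine smallest probabilities repeatedly
Resulting codes:
  A: 11 (length 2)
  B: 10 (length 2)
  C: 01 (length 2)
  D: 001 (length 3)
  E: 000 (length 3)
Average length = Σ p(s) × length(s) = 2.1818 bits


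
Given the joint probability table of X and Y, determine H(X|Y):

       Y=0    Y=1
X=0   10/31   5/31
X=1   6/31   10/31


H(X|Y) = Σ_y p(y) H(X|Y=y)
  p(Y=0) = 16/31, H(X|Y=0) = 0.9544
  p(Y=1) = 15/31, H(X|Y=1) = 0.9183
H(X|Y) = 0.5161×0.9544 + 0.4839×0.9183 = 0.9369 bits


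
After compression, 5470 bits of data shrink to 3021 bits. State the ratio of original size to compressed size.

Compression ratio = Original / Compressed
= 5470 / 3021 = 1.81:1


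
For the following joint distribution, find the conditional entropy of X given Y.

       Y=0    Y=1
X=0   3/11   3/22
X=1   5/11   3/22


H(X|Y) = Σ_y p(y) H(X|Y=y)
  p(Y=0) = 8/11, H(X|Y=0) = 0.9544
  p(Y=1) = 3/11, H(X|Y=1) = 1.0000
H(X|Y) = 0.7273×0.9544 + 0.2727×1.0000 = 0.9669 bits


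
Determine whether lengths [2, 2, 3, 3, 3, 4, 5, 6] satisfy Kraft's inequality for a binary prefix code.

Kraft inequality: Σ 2^(-l_i) ≤ 1 for prefix-free code
Calculating: 2^(-2) + 2^(-2) + 2^(-3) + 2^(-3) + 2^(-3) + 2^(-4) + 2^(-5) + 2^(-6)
= 0.25 + 0.25 + 0.125 + 0.125 + 0.125 + 0.0625 + 0.03125 + 0.015625
= 0.9844
Since 0.9844 ≤ 1, prefix-free code exists


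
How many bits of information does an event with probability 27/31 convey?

Information content I(x) = -log₂(p(x))
I = -log₂(27/31) = -log₂(0.8710)
I = 0.1993 bits


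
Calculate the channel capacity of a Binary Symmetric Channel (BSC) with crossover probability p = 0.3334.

For BSC with error probability p:
C = 1 - H(p) where H(p) is binary entropy
H(0.3334) = -0.3334 × log₂(0.3334) - 0.6666 × log₂(0.6666)
H(p) = 0.9184
C = 1 - 0.9184 = 0.0816 bits/use


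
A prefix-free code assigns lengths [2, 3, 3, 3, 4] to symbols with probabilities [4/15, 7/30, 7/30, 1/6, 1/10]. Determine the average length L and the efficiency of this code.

Average length L = Σ p_i × l_i = 2.8333 bits
Entropy H = 2.2513 bits
Efficiency η = H/L × 100% = 79.46%


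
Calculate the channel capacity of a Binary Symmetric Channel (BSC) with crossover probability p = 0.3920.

For BSC with error probability p:
C = 1 - H(p) where H(p) is binary entropy
H(0.3920) = -0.3920 × log₂(0.3920) - 0.6080 × log₂(0.6080)
H(p) = 0.9661
C = 1 - 0.9661 = 0.0339 bits/use


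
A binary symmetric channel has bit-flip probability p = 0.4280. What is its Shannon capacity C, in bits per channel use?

For BSC with error probability p:
C = 1 - H(p) where H(p) is binary entropy
H(0.4280) = -0.4280 × log₂(0.4280) - 0.5720 × log₂(0.5720)
H(p) = 0.9850
C = 1 - 0.9850 = 0.0150 bits/use


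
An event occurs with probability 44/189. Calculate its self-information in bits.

Information content I(x) = -log₂(p(x))
I = -log₂(44/189) = -log₂(0.2328)
I = 2.1028 bits


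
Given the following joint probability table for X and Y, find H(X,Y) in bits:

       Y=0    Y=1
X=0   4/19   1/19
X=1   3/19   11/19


H(X,Y) = -Σ p(x,y) log₂ p(x,y)
  p(0,0)=4/19: -0.2105 × log₂(0.2105) = 0.4732
  p(0,1)=1/19: -0.0526 × log₂(0.0526) = 0.2236
  p(1,0)=3/19: -0.1579 × log₂(0.1579) = 0.4205
  p(1,1)=11/19: -0.5789 × log₂(0.5789) = 0.4565
H(X,Y) = 1.5738 bits


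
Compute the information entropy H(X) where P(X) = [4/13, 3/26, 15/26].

H(X) = -Σ p(x) log₂ p(x)
  -4/13 × log₂(4/13) = 0.5232
  -3/26 × log₂(3/26) = 0.3595
  -15/26 × log₂(15/26) = 0.4578
H(X) = 1.3405 bits


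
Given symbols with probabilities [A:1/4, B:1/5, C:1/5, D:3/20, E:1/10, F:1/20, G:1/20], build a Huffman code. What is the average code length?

Huffman tree construction:
Combine smallest probabilities repeatedly
Resulting codes:
  A: 10 (length 2)
  B: 111 (length 3)
  C: 00 (length 2)
  D: 110 (length 3)
  E: 010 (length 3)
  F: 0110 (length 4)
  G: 0111 (length 4)
Average length = Σ p(s) × length(s) = 2.6500 bits


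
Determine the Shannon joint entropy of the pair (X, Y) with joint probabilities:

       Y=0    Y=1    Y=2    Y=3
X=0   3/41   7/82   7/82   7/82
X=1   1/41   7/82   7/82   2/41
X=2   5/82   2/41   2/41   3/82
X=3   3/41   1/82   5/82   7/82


H(X,Y) = -Σ p(x,y) log₂ p(x,y)
  p(0,0)=3/41: -0.0732 × log₂(0.0732) = 0.2760
  p(0,1)=7/82: -0.0854 × log₂(0.0854) = 0.3031
  p(0,2)=7/82: -0.0854 × log₂(0.0854) = 0.3031
  p(0,3)=7/82: -0.0854 × log₂(0.0854) = 0.3031
  p(1,0)=1/41: -0.0244 × log₂(0.0244) = 0.1307
  p(1,1)=7/82: -0.0854 × log₂(0.0854) = 0.3031
  p(1,2)=7/82: -0.0854 × log₂(0.0854) = 0.3031
  p(1,3)=2/41: -0.0488 × log₂(0.0488) = 0.2126
  p(2,0)=5/82: -0.0610 × log₂(0.0610) = 0.2461
  p(2,1)=2/41: -0.0488 × log₂(0.0488) = 0.2126
  p(2,2)=2/41: -0.0488 × log₂(0.0488) = 0.2126
  p(2,3)=3/82: -0.0366 × log₂(0.0366) = 0.1746
  p(3,0)=3/41: -0.0732 × log₂(0.0732) = 0.2760
  p(3,1)=1/82: -0.0122 × log₂(0.0122) = 0.0775
  p(3,2)=5/82: -0.0610 × log₂(0.0610) = 0.2461
  p(3,3)=7/82: -0.0854 × log₂(0.0854) = 0.3031
H(X,Y) = 3.8831 bits


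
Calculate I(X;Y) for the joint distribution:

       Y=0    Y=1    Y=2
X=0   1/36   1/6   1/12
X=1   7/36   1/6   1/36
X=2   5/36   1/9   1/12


H(X) = 1.5715, H(Y) = 1.5100, H(X,Y) = 2.9535
I(X;Y) = H(X) + H(Y) - H(X,Y) = 0.1280 bits


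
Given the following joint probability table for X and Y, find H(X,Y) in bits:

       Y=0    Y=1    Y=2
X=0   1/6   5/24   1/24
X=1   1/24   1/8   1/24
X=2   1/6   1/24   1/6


H(X,Y) = -Σ p(x,y) log₂ p(x,y)
  p(0,0)=1/6: -0.1667 × log₂(0.1667) = 0.4308
  p(0,1)=5/24: -0.2083 × log₂(0.2083) = 0.4715
  p(0,2)=1/24: -0.0417 × log₂(0.0417) = 0.1910
  p(1,0)=1/24: -0.0417 × log₂(0.0417) = 0.1910
  p(1,1)=1/8: -0.1250 × log₂(0.1250) = 0.3750
  p(1,2)=1/24: -0.0417 × log₂(0.0417) = 0.1910
  p(2,0)=1/6: -0.1667 × log₂(0.1667) = 0.4308
  p(2,1)=1/24: -0.0417 × log₂(0.0417) = 0.1910
  p(2,2)=1/6: -0.1667 × log₂(0.1667) = 0.4308
H(X,Y) = 2.9031 bits


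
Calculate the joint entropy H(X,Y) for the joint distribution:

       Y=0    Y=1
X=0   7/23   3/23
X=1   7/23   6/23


H(X,Y) = -Σ p(x,y) log₂ p(x,y)
  p(0,0)=7/23: -0.3043 × log₂(0.3043) = 0.5223
  p(0,1)=3/23: -0.1304 × log₂(0.1304) = 0.3833
  p(1,0)=7/23: -0.3043 × log₂(0.3043) = 0.5223
  p(1,1)=6/23: -0.2609 × log₂(0.2609) = 0.5057
H(X,Y) = 1.9337 bits


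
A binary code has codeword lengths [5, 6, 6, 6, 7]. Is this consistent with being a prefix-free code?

Kraft inequality: Σ 2^(-l_i) ≤ 1 for prefix-free code
Calculating: 2^(-5) + 2^(-6) + 2^(-6) + 2^(-6) + 2^(-7)
= 0.03125 + 0.015625 + 0.015625 + 0.015625 + 0.0078125
= 0.0859
Since 0.0859 ≤ 1, prefix-free code exists


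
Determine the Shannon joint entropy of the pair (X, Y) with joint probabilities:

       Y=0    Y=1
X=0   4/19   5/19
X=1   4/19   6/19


H(X,Y) = -Σ p(x,y) log₂ p(x,y)
  p(0,0)=4/19: -0.2105 × log₂(0.2105) = 0.4732
  p(0,1)=5/19: -0.2632 × log₂(0.2632) = 0.5068
  p(1,0)=4/19: -0.2105 × log₂(0.2105) = 0.4732
  p(1,1)=6/19: -0.3158 × log₂(0.3158) = 0.5251
H(X,Y) = 1.9785 bits


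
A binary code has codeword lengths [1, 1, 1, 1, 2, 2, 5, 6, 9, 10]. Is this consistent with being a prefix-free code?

Kraft inequality: Σ 2^(-l_i) ≤ 1 for prefix-free code
Calculating: 2^(-1) + 2^(-1) + 2^(-1) + 2^(-1) + 2^(-2) + 2^(-2) + 2^(-5) + 2^(-6) + 2^(-9) + 2^(-10)
= 0.5 + 0.5 + 0.5 + 0.5 + 0.25 + 0.25 + 0.03125 + 0.015625 + 0.001953125 + 0.0009765625
= 2.5498
Since 2.5498 > 1, prefix-free code does not exist


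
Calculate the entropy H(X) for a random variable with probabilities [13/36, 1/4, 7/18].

H(X) = -Σ p(x) log₂ p(x)
  -13/36 × log₂(13/36) = 0.5306
  -1/4 × log₂(1/4) = 0.5000
  -7/18 × log₂(7/18) = 0.5299
H(X) = 1.5605 bits


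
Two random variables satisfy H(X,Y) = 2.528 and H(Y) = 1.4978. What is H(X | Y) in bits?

Chain rule: H(X,Y) = H(X|Y) + H(Y)
H(X|Y) = H(X,Y) - H(Y) = 2.528 - 1.4978 = 1.0302 bits


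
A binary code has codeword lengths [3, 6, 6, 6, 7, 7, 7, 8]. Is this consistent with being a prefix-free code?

Kraft inequality: Σ 2^(-l_i) ≤ 1 for prefix-free code
Calculating: 2^(-3) + 2^(-6) + 2^(-6) + 2^(-6) + 2^(-7) + 2^(-7) + 2^(-7) + 2^(-8)
= 0.125 + 0.015625 + 0.015625 + 0.015625 + 0.0078125 + 0.0078125 + 0.0078125 + 0.00390625
= 0.1992
Since 0.1992 ≤ 1, prefix-free code exists


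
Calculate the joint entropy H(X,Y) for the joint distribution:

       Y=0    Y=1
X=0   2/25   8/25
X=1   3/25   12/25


H(X,Y) = -Σ p(x,y) log₂ p(x,y)
  p(0,0)=2/25: -0.0800 × log₂(0.0800) = 0.2915
  p(0,1)=8/25: -0.3200 × log₂(0.3200) = 0.5260
  p(1,0)=3/25: -0.1200 × log₂(0.1200) = 0.3671
  p(1,1)=12/25: -0.4800 × log₂(0.4800) = 0.5083
H(X,Y) = 1.6929 bits


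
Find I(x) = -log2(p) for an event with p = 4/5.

Information content I(x) = -log₂(p(x))
I = -log₂(4/5) = -log₂(0.8000)
I = 0.3219 bits


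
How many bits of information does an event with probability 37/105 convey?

Information content I(x) = -log₂(p(x))
I = -log₂(37/105) = -log₂(0.3524)
I = 1.5048 bits


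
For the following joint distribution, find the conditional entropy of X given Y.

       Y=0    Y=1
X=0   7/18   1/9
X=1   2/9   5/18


H(X|Y) = Σ_y p(y) H(X|Y=y)
  p(Y=0) = 11/18, H(X|Y=0) = 0.9457
  p(Y=1) = 7/18, H(X|Y=1) = 0.8631
H(X|Y) = 0.6111×0.9457 + 0.3889×0.8631 = 0.9136 bits


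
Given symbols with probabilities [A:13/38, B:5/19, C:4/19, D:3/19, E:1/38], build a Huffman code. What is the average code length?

Huffman tree construction:
Combine smallest probabilities repeatedly
Resulting codes:
  A: 11 (length 2)
  B: 10 (length 2)
  C: 01 (length 2)
  D: 001 (length 3)
  E: 000 (length 3)
Average length = Σ p(s) × length(s) = 2.1842 bits


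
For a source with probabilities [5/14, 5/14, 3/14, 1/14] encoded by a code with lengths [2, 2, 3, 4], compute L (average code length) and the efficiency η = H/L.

Average length L = Σ p_i × l_i = 2.3571 bits
Entropy H = 1.8092 bits
Efficiency η = H/L × 100% = 76.75%


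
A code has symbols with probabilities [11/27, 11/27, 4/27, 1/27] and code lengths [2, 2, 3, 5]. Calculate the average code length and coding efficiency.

Average length L = Σ p_i × l_i = 2.2593 bits
Entropy H = 1.6398 bits
Efficiency η = H/L × 100% = 72.58%


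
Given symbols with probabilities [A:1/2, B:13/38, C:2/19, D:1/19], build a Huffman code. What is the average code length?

Huffman tree construction:
Combine smallest probabilities repeatedly
Resulting codes:
  A: 0 (length 1)
  B: 11 (length 2)
  C: 101 (length 3)
  D: 100 (length 3)
Average length = Σ p(s) × length(s) = 1.6579 bits


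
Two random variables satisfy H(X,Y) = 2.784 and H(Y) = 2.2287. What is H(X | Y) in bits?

Chain rule: H(X,Y) = H(X|Y) + H(Y)
H(X|Y) = H(X,Y) - H(Y) = 2.784 - 2.2287 = 0.5553 bits


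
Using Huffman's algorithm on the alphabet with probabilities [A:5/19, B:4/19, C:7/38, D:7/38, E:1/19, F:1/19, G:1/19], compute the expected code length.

Huffman tree construction:
Combine smallest probabilities repeatedly
Resulting codes:
  A: 10 (length 2)
  B: 01 (length 2)
  C: 111 (length 3)
  D: 00 (length 2)
  E: 11010 (length 5)
  F: 11011 (length 5)
  G: 1100 (length 4)
Average length = Σ p(s) × length(s) = 2.6053 bits


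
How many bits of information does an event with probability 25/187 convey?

Information content I(x) = -log₂(p(x))
I = -log₂(25/187) = -log₂(0.1337)
I = 2.9030 bits


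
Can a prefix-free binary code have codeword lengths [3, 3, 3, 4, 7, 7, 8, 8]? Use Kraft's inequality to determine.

Kraft inequality: Σ 2^(-l_i) ≤ 1 for prefix-free code
Calculating: 2^(-3) + 2^(-3) + 2^(-3) + 2^(-4) + 2^(-7) + 2^(-7) + 2^(-8) + 2^(-8)
= 0.125 + 0.125 + 0.125 + 0.0625 + 0.0078125 + 0.0078125 + 0.00390625 + 0.00390625
= 0.4609
Since 0.4609 ≤ 1, prefix-free code exists


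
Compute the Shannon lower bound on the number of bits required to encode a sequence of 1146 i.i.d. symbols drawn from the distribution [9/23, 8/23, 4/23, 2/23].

Entropy H = 1.8049 bits/symbol
Minimum bits = H × n = 1.8049 × 1146
= 2068.41 bits


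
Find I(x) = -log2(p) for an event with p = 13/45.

Information content I(x) = -log₂(p(x))
I = -log₂(13/45) = -log₂(0.2889)
I = 1.7914 bits


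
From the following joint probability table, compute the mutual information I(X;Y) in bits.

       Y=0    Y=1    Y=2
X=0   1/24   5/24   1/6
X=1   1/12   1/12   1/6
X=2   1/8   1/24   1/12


H(X) = 1.5546, H(Y) = 1.5546, H(X,Y) = 2.9864
I(X;Y) = H(X) + H(Y) - H(X,Y) = 0.1227 bits


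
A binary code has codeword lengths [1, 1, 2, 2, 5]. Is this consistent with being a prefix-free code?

Kraft inequality: Σ 2^(-l_i) ≤ 1 for prefix-free code
Calculating: 2^(-1) + 2^(-1) + 2^(-2) + 2^(-2) + 2^(-5)
= 0.5 + 0.5 + 0.25 + 0.25 + 0.03125
= 1.5312
Since 1.5312 > 1, prefix-free code does not exist


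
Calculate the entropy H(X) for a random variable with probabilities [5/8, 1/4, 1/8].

H(X) = -Σ p(x) log₂ p(x)
  -5/8 × log₂(5/8) = 0.4238
  -1/4 × log₂(1/4) = 0.5000
  -1/8 × log₂(1/8) = 0.3750
H(X) = 1.2988 bits


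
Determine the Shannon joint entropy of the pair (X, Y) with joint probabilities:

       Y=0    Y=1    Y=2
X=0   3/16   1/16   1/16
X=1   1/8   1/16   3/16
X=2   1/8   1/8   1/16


H(X,Y) = -Σ p(x,y) log₂ p(x,y)
  p(0,0)=3/16: -0.1875 × log₂(0.1875) = 0.4528
  p(0,1)=1/16: -0.0625 × log₂(0.0625) = 0.2500
  p(0,2)=1/16: -0.0625 × log₂(0.0625) = 0.2500
  p(1,0)=1/8: -0.1250 × log₂(0.1250) = 0.3750
  p(1,1)=1/16: -0.0625 × log₂(0.0625) = 0.2500
  p(1,2)=3/16: -0.1875 × log₂(0.1875) = 0.4528
  p(2,0)=1/8: -0.1250 × log₂(0.1250) = 0.3750
  p(2,1)=1/8: -0.1250 × log₂(0.1250) = 0.3750
  p(2,2)=1/16: -0.0625 × log₂(0.0625) = 0.2500
H(X,Y) = 3.0306 bits
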